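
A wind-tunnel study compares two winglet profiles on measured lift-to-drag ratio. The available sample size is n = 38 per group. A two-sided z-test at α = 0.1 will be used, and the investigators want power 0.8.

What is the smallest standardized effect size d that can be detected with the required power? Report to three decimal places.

d ≈ 0.570

Need Φ(δ − 1.645) = 0.8, so δ = 1.645 + 0.842 = 2.486.
(The second rejection-region term Φ(−δ − z_{α/2}) is negligible and dropped.)
δ = d·√(n/2) ⇒ d = δ/√(n/2) = 2.486/√(38/2) = 0.5704.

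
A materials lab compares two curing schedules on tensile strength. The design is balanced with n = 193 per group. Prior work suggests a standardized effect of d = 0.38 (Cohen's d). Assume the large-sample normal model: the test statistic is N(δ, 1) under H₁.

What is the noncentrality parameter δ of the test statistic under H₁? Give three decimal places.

The noncentrality parameter scales effect size by the design's sample-size factor: δ = d·√(n/2) = 0.38 × √(193/2) = 3.7329

δ ≈ 3.733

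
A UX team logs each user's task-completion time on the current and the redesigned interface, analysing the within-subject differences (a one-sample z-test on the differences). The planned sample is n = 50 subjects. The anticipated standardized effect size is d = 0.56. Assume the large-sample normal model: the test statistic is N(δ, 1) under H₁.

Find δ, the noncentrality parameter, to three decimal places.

δ ≈ 3.960

δ = d·√n = 0.56 × √50 = 3.9598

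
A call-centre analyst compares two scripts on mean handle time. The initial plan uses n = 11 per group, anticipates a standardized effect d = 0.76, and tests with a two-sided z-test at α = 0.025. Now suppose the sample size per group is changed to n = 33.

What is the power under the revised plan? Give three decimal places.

Power ≈ 0.801

With n = 33 per group: δ = d·√(n/2) = 0.76 × √(33/2) = 3.0871. Critical value z_{0.0125} = 2.241.
Revised power = Φ(δ − 2.241) + Φ(−δ − 2.241) = Φ(0.846) + Φ(-5.329) = 0.8011 + 0.0000 = 0.8011.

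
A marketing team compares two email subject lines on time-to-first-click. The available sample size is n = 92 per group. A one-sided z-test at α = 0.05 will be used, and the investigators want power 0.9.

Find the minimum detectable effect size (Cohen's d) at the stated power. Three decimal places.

d ≈ 0.431

Required noncentrality: δ = z_{0.05} + z_{0.10} = 1.645 + 1.282 = 2.926.
δ = d·√(n/2) ⇒ d = δ/√(n/2) = 2.926/√(92/2) = 0.4315.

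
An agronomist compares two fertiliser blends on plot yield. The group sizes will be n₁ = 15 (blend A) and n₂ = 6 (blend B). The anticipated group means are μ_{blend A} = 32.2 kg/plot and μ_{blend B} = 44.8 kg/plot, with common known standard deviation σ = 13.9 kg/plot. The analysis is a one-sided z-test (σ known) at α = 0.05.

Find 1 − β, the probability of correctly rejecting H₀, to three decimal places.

Standardized effect: d = |μ_{blend A} − μ_{blend B}| / σ = |32.2 − 44.8| / 13.9 = 0.9065
Noncentrality parameter: δ = d / √(1/n₁ + 1/n₂) = 0.9065 / √(1/15 + 1/6) = 1.8766
Critical value for a one-sided test at α = 0.05: z_α = 1.645.
Power = Φ(δ − 1.645) = Φ(0.232) = 0.5916.

Power ≈ 0.592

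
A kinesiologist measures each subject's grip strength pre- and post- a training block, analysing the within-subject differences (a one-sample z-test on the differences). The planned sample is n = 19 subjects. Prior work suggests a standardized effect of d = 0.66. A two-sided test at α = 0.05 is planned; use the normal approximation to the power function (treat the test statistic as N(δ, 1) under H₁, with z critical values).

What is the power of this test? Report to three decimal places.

Power ≈ 0.820

Noncentrality parameter: δ = d·√n = 0.66 × √19 = 2.8769
Two-sided α = 0.05 → critical value z_{0.025} = 1.960.
Power = Φ(δ − 1.960) + Φ(−δ − 1.960) = Φ(0.917) + Φ(-4.837) = 0.8204 + 0.0000 = 0.8204.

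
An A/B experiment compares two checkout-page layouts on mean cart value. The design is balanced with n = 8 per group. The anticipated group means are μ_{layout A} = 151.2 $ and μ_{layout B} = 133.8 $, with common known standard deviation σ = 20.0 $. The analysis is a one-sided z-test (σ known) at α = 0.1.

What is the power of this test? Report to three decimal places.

Standardized effect: d = |μ_{layout A} − μ_{layout B}| / σ = |151.2 − 133.8| / 20.0 = 0.8700
Noncentrality parameter: δ = d·√(n/2) = 0.8700 × √(8/2) = 1.7400
One-sided α = 0.1 → critical value z_{0.1} = 1.282.
Power = P(Z > 1.282 − δ) = Φ(0.458) = 0.6767.

Power ≈ 0.677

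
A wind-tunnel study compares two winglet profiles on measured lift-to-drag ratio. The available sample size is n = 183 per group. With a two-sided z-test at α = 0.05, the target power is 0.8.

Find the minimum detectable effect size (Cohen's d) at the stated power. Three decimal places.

d ≈ 0.293

Need Φ(δ − 1.960) = 0.8, so δ = 1.960 + 0.842 = 2.802.
(The second rejection-region term Φ(−δ − z_{α/2}) is negligible and dropped.)
δ = d·√(n/2) ⇒ d = δ/√(n/2) = 2.802/√(183/2) = 0.2929.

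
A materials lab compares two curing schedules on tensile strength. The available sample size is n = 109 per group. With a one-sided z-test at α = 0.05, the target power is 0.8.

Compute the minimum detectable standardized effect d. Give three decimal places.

d ≈ 0.337

Required noncentrality: δ = z_{0.05} + z_{0.20} = 1.645 + 0.842 = 2.486.
δ = d·√(n/2) ⇒ d = δ/√(n/2) = 2.486/√(109/2) = 0.3368.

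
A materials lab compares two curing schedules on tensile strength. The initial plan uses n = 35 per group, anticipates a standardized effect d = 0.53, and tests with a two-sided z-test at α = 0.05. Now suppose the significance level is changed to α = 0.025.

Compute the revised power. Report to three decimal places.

δ = d·√(n/2) = 0.53 × √(35/2) = 2.2171 (unchanged). New critical value: z_{0.0125} = 2.241.
Revised power = Φ(δ − 2.241) + Φ(−δ − 2.241) = Φ(-0.024) + Φ(-4.459) = 0.4903 + 0.0000 = 0.4903.

Power ≈ 0.490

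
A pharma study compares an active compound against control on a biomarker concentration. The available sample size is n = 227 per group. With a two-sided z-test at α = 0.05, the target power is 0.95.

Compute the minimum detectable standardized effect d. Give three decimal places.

d ≈ 0.338

Required noncentrality: δ = z_{0.025} + z_{0.05} = 1.960 + 1.645 = 3.605.
(The second rejection-region term Φ(−δ − z_{α/2}) is negligible and dropped.)
δ = d·√(n/2) ⇒ d = δ/√(n/2) = 3.605/√(227/2) = 0.3384.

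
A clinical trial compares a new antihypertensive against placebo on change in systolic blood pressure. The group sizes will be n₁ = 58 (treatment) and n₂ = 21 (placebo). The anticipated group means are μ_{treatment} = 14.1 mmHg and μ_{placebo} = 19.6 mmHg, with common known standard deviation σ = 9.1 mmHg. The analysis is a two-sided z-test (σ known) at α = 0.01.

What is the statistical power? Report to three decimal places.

Standardized effect: d = |μ_{treatment} − μ_{placebo}| / σ = |14.1 − 19.6| / 9.1 = 0.6044
Noncentrality parameter: δ = d / √(1/n₁ + 1/n₂) = 0.6044 / √(1/58 + 1/21) = 2.3732
Two-sided α = 0.01 → critical value z_{0.005} = 2.576.
Power = Φ(δ − 2.576) + Φ(−δ − 2.576) = Φ(-0.203) + Φ(-4.949) = 0.4197 + 0.0000 = 0.4197.

Power ≈ 0.420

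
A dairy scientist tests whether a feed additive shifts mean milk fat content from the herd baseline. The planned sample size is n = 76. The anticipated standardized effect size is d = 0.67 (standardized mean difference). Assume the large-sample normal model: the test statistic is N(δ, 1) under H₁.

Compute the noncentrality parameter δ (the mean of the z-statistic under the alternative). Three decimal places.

The noncentrality parameter scales effect size by the design's sample-size factor: δ = d·√n = 0.67 × √76 = 5.8409

δ ≈ 5.841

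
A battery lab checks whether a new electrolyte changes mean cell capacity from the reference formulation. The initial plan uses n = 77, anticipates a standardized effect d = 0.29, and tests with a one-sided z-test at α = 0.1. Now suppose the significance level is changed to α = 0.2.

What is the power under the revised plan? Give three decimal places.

δ = d·√n = 0.29 × √77 = 2.5447 (unchanged). New critical value: z_{0.2} = 0.842.
Revised power = P(Z > 0.842 − δ) = Φ(1.703) = 0.9557.

Power ≈ 0.956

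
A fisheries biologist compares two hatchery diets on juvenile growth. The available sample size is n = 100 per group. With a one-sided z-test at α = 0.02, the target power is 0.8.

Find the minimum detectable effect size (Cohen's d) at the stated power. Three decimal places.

Need Φ(δ − 2.054) = 0.8, so δ = 2.054 + 0.842 = 2.895.
δ = d·√(n/2) ⇒ d = δ/√(n/2) = 2.895/√(100/2) = 0.4095.

d ≈ 0.409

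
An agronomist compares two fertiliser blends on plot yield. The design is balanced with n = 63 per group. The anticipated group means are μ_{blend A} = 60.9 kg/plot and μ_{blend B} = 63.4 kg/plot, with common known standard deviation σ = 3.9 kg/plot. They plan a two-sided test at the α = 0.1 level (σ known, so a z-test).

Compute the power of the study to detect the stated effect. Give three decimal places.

Power ≈ 0.975

Standardized effect: d = |μ_{blend A} − μ_{blend B}| / σ = |60.9 − 63.4| / 3.9 = 0.6410
Noncentrality parameter: δ = d·√(n/2) = 0.6410 × √(63/2) = 3.5977
Two-sided α = 0.1 → critical value z_{0.05} = 1.645.
Power = Φ(δ − 1.645) + Φ(−δ − 1.645) = Φ(1.953) + Φ(-5.243) = 0.9746 + 0.0000 = 0.9746.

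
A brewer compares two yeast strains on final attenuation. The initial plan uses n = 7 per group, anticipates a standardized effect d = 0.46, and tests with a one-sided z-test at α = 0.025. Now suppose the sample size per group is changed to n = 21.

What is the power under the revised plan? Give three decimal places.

With n = 21 per group: δ = d·√(n/2) = 0.46 × √(21/2) = 1.4906. Critical value z_{0.025} = 1.960.
Revised power = Φ(δ − 1.960) = Φ(-0.469) = 0.3194.

Power ≈ 0.319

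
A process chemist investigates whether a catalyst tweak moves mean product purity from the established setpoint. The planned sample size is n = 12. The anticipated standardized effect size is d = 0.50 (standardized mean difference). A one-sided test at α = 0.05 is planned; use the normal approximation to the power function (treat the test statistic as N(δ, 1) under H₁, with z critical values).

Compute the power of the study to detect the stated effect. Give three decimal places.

Noncentrality parameter: δ = d·√n = 0.50 × √12 = 1.7321
One-sided α = 0.05 → critical value z_{0.05} = 1.645.
Power = Φ(δ − 1.645) = Φ(0.087) = 0.5347.

Power ≈ 0.535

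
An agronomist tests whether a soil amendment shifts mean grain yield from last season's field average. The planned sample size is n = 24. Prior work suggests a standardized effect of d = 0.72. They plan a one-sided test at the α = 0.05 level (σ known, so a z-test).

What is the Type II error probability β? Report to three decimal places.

Noncentrality parameter: δ = d·√n = 0.72 × √24 = 3.5273
One-sided α = 0.05 → critical value z_{0.05} = 1.645.
Power = P(Z > 1.645 − δ) = Φ(1.882) = 0.9701.
Type II error: β = 1 − power = 1 − 0.9701 = 0.0299.

β ≈ 0.030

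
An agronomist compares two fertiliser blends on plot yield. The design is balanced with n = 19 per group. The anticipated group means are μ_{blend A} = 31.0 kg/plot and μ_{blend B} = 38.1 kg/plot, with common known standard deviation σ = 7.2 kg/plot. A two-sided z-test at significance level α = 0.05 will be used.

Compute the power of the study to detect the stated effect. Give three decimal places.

Power ≈ 0.860

Standardized effect: d = |μ_{blend A} − μ_{blend B}| / σ = |31.0 − 38.1| / 7.2 = 0.9861
Noncentrality parameter: δ = d·√(n/2) = 0.9861 × √(19/2) = 3.0394
Two-sided α = 0.05 → critical value z_{0.025} = 1.960.
Power = Φ(δ − 1.960) + Φ(−δ − 1.960) = Φ(1.079) + Φ(-4.999) = 0.8598 + 0.0000 = 0.8598.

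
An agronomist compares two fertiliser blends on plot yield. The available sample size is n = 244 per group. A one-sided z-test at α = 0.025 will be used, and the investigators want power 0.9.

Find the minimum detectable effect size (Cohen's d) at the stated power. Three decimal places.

Need Φ(δ − 1.960) = 0.9, so δ = 1.960 + 1.282 = 3.242.
δ = d·√(n/2) ⇒ d = δ/√(n/2) = 3.242/√(244/2) = 0.2935.

d ≈ 0.293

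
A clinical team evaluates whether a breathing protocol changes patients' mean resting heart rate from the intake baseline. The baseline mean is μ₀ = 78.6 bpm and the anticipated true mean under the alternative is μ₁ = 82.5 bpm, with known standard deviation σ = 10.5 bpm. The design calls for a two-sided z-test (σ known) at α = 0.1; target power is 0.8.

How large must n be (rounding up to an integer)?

Standardized effect: d = |μ₁ − μ₀| / σ = |82.5 − 78.6| / 10.5 = 0.3714
Set Φ(δ − 1.645) = 0.8; then δ − 1.645 = Φ⁻¹(0.8) = 0.842, giving δ = 2.486.
(The Φ(−δ − z_{α/2}) term is vanishingly small for δ > 0 and is dropped in the standard sample-size formula.)
δ = d·√n ⇒ n = (δ/d)² = (2.486 / 0.3714)² = 44.81.
Rounding up, n = 45.

n = 45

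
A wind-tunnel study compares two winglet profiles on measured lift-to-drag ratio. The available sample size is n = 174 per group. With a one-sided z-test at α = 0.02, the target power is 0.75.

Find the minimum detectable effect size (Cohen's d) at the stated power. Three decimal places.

Required noncentrality: δ = z_{0.02} + z_{0.25} = 2.054 + 0.674 = 2.728.
δ = d·√(n/2) ⇒ d = δ/√(n/2) = 2.728/√(174/2) = 0.2925.

d ≈ 0.292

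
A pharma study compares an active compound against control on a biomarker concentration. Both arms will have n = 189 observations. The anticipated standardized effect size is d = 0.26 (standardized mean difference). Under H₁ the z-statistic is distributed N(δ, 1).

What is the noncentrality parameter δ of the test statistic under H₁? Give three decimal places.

The noncentrality parameter scales effect size by the design's sample-size factor: δ = d·√(n/2) = 0.26 × √(189/2) = 2.5275

δ ≈ 2.527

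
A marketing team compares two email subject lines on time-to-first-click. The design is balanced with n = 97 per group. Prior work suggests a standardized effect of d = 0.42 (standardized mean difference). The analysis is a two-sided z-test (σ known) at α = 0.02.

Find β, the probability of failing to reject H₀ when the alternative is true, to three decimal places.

Noncentrality parameter: δ = d·√(n/2) = 0.42 × √(97/2) = 2.9250
Critical value for a two-sided test at α = 0.02: z_{α/2} = 2.326.
Power = Φ(δ − 2.326) + Φ(−δ − 2.326) = Φ(0.599) + Φ(-5.251) = 0.7253 + 0.0000 = 0.7253.
Type II error: β = 1 − power = 1 − 0.7253 = 0.2747.

β ≈ 0.275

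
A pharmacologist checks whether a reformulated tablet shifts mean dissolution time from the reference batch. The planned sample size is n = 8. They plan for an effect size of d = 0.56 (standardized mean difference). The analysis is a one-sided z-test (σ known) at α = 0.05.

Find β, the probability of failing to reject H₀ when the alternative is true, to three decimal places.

β ≈ 0.524

Noncentrality parameter: δ = d·√n = 0.56 × √8 = 1.5839
One-sided α = 0.05 → critical value z_{0.05} = 1.645.
Power = Φ(δ − 1.645) = Φ(-0.061) = 0.4757.
Type II error: β = 1 − power = 1 − 0.4757 = 0.5243.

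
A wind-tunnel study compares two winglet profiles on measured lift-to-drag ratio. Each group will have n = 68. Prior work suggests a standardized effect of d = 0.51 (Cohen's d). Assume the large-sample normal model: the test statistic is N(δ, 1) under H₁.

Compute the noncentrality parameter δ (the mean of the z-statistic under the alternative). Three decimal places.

The noncentrality parameter scales effect size by the design's sample-size factor: δ = d·√(n/2) = 0.51 × √(68/2) = 2.9738

δ ≈ 2.974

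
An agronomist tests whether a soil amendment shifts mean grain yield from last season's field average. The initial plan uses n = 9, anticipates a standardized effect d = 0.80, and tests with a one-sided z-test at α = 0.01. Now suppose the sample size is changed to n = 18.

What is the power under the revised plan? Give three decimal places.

Power ≈ 0.857

With n = 18: δ = d·√n = 0.80 × √18 = 3.3941. Critical value z_{0.01} = 2.326.
Revised power = Φ(δ − 2.326) = Φ(1.068) = 0.8572.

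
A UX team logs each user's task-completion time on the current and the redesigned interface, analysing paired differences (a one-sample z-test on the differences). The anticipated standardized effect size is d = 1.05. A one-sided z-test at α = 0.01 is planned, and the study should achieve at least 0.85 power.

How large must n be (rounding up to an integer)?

n = 11

For power 0.85 need Φ(δ − z_{0.01}) = 0.85, so δ = z_{0.01} + z_{0.15} = 2.326 + 1.036 = 3.363.
δ = d·√n ⇒ n = (δ/d)² = (3.363 / 1.05)² = 10.26.
Round up to the next whole unit.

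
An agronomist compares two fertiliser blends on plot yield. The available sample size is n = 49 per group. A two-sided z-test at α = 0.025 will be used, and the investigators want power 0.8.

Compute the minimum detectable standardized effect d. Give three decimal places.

d ≈ 0.623

Required noncentrality: δ = z_{0.0125} + z_{0.20} = 2.241 + 0.842 = 3.083.
(The second rejection-region term Φ(−δ − z_{α/2}) is negligible and dropped.)
δ = d·√(n/2) ⇒ d = δ/√(n/2) = 3.083/√(49/2) = 0.6229.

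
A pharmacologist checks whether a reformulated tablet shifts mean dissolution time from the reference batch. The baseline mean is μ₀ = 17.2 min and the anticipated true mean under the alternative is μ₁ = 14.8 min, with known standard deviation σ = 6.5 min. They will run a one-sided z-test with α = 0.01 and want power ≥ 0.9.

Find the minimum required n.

Standardized effect: d = |μ₁ − μ₀| / σ = |14.8 − 17.2| / 6.5 = 0.3692
Set Φ(δ − 2.326) = 0.9; then δ − 2.326 = Φ⁻¹(0.9) = 1.282, giving δ = 3.608.
δ = d·√n ⇒ n = (δ/d)² = (3.608 / 0.3692)² = 95.48.
Rounding up, n = 96.

n = 96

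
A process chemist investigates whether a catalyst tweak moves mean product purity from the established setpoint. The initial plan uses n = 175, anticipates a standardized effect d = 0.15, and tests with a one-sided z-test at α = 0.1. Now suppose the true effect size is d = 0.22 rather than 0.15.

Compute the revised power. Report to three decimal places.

Power ≈ 0.948

With d = 0.22: δ = d·√n = 0.22 × √175 = 2.9103. Critical value z_{0.1} = 1.282.
Revised power = P(Z > 1.282 − δ) = Φ(1.629) = 0.9483.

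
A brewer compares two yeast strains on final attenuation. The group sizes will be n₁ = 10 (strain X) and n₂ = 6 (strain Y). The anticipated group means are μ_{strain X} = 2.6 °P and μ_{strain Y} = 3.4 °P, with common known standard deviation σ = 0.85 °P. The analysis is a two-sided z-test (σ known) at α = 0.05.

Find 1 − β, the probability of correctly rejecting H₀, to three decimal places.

Power ≈ 0.445

Standardized effect: d = |μ_{strain X} − μ_{strain Y}| / σ = |2.6 − 3.4| / 0.85 = 0.9412
Noncentrality parameter: δ = d / √(1/n₁ + 1/n₂) = 0.9412 / √(1/10 + 1/6) = 1.8226
Two-sided α = 0.05 → critical value z_{0.025} = 1.960.
Power = Φ(δ − 1.960) + Φ(−δ − 1.960) = Φ(-0.137) + Φ(-3.783) = 0.4454 + 0.0001 = 0.4454.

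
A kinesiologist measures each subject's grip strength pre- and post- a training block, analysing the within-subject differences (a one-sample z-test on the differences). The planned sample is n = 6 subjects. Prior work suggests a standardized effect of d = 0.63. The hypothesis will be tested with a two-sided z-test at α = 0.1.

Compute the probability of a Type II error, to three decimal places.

Noncentrality parameter: δ = d·√n = 0.63 × √6 = 1.5432
Critical value for a two-sided test at α = 0.1: z_{α/2} = 1.645.
Power = Φ(δ − 1.645) + Φ(−δ − 1.645) = Φ(-0.102) + Φ(-3.188) = 0.4595 + 0.0007 = 0.4602.
Type II error: β = 1 − power = 1 − 0.4602 = 0.5398.

β ≈ 0.540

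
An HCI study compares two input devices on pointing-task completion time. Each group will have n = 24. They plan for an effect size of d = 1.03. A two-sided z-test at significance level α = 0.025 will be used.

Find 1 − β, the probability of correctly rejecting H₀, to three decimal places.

Noncentrality parameter: δ = d·√(n/2) = 1.03 × √(24/2) = 3.5680
Critical value for a two-sided test at α = 0.025: z_{α/2} = 2.241.
Power = Φ(δ − 2.241) + Φ(−δ − 2.241) = Φ(1.327) + Φ(-5.809) = 0.9077 + 0.0000 = 0.9077.

Power ≈ 0.908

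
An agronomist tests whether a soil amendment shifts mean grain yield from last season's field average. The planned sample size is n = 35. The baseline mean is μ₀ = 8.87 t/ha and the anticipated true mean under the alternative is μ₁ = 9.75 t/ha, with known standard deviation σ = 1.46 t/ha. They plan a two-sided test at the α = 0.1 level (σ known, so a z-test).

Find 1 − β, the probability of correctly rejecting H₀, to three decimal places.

Standardized effect: d = |μ₁ − μ₀| / σ = |9.75 − 8.87| / 1.46 = 0.6027
Noncentrality parameter: δ = d·√n = 0.6027 × √35 = 3.5659
Two-sided α = 0.1 → critical value z_{0.05} = 1.645.
Power = Φ(δ − 1.645) + Φ(−δ − 1.645) = Φ(1.921) + Φ(-5.211) = 0.9726 + 0.0000 = 0.9726.

Power ≈ 0.973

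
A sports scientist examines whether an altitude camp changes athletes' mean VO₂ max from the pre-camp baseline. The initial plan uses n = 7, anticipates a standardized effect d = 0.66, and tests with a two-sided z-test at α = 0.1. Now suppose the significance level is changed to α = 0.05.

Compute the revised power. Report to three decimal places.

δ = d·√n = 0.66 × √7 = 1.7462 (unchanged). New critical value: z_{0.025} = 1.960.
Revised power = Φ(δ − 1.960) + Φ(−δ − 1.960) = Φ(-0.214) + Φ(-3.706) = 0.4154 + 0.0001 = 0.4155.

Power ≈ 0.415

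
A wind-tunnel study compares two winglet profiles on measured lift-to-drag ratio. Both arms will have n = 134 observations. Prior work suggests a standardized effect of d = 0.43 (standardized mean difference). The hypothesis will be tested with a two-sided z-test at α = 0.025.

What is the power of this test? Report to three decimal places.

Noncentrality parameter: δ = d·√(n/2) = 0.43 × √(134/2) = 3.5197
Critical value for a two-sided test at α = 0.025: z_{α/2} = 2.241.
Power = Φ(δ − 2.241) + Φ(−δ − 2.241) = Φ(1.278) + Φ(-5.761) = 0.8994 + 0.0000 = 0.8994.

Power ≈ 0.899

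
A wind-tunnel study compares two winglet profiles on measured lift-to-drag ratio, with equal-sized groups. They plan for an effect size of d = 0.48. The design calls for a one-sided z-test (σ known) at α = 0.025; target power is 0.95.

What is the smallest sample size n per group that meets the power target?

n = 113 per group

For power 0.95 need Φ(δ − z_{0.025}) = 0.95, so δ = z_{0.025} + z_{0.05} = 1.960 + 1.645 = 3.605.
δ = d·√(n/2) ⇒ n = 2(δ/d)² = 2 × (3.605 / 0.48)² = 112.80.
Rounding up, n = 113 per group.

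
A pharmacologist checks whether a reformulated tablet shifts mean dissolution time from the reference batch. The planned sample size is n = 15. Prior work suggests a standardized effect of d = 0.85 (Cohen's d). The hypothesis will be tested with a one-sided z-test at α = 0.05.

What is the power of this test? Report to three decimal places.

Power ≈ 0.950

Noncentrality parameter: δ = d·√n = 0.85 × √15 = 3.2920
One-sided α = 0.05 → critical value z_{0.05} = 1.645.
Power = Φ(δ − 1.645) = Φ(1.647) = 0.9502.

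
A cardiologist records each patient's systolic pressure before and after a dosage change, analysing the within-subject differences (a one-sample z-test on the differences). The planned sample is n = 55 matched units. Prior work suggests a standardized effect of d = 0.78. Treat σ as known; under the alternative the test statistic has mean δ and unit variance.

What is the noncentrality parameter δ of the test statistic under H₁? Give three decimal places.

δ = d·√n = 0.78 × √55 = 5.7846

δ ≈ 5.785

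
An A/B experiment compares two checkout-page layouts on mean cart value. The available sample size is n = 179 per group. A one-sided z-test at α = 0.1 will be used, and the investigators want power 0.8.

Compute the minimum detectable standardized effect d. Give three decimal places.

Need Φ(δ − 1.282) = 0.8, so δ = 1.282 + 0.842 = 2.123.
δ = d·√(n/2) ⇒ d = δ/√(n/2) = 2.123/√(179/2) = 0.2244.

d ≈ 0.224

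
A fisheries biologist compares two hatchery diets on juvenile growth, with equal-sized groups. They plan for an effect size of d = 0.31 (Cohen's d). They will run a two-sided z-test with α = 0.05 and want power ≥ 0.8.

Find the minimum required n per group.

n = 164 per group

For power 0.8 need Φ(δ − z_{0.025}) = 0.8, so δ = z_{0.025} + z_{0.20} = 1.960 + 0.842 = 2.802.
(For δ > 0 the lower-tail rejection region contributes negligibly to power, so the one-term inversion is standard.)
δ = d·√(n/2) ⇒ n = 2(δ/d)² = 2 × (2.802 / 0.31)² = 163.35.
Rounding up, n = 164 per group.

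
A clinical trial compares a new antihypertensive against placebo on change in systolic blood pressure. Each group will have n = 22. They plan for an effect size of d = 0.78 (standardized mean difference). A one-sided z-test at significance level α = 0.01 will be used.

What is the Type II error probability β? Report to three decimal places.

Noncentrality parameter: δ = d·√(n/2) = 0.78 × √(22/2) = 2.5870
One-sided α = 0.01 → critical value z_{0.01} = 2.326.
Power = P(Z > 2.326 − δ) = Φ(0.261) = 0.6028.
Type II error: β = 1 − power = 1 − 0.6028 = 0.3972.

β ≈ 0.397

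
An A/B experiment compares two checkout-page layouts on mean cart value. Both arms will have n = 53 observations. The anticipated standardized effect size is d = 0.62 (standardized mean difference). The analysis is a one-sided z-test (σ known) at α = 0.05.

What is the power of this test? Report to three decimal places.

Noncentrality parameter: δ = d·√(n/2) = 0.62 × √(53/2) = 3.1916
One-sided α = 0.05 → critical value z_{0.05} = 1.645.
Power = P(Z > 1.645 − δ) = Φ(1.547) = 0.9390.

Power ≈ 0.939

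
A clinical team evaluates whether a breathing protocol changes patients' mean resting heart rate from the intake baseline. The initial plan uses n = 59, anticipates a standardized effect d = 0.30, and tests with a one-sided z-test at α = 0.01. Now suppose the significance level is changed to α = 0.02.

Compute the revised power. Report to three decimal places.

Power ≈ 0.599

δ = d·√n = 0.30 × √59 = 2.3043 (unchanged). New critical value: z_{0.02} = 2.054.
Revised power = P(Z > 2.054 − δ) = Φ(0.251) = 0.5989.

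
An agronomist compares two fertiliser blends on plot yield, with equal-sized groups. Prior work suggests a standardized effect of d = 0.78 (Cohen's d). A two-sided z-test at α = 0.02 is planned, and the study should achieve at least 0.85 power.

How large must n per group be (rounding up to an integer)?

For power 0.85 need Φ(δ − z_{0.01}) = 0.85, so δ = z_{0.01} + z_{0.15} = 2.326 + 1.036 = 3.363.
(Ignoring the negligible lower-tail rejection probability gives the usual closed-form inversion.)
δ = d·√(n/2) ⇒ n = 2(δ/d)² = 2 × (3.363 / 0.78)² = 37.17.
Round up to the next whole unit.

n = 38 per group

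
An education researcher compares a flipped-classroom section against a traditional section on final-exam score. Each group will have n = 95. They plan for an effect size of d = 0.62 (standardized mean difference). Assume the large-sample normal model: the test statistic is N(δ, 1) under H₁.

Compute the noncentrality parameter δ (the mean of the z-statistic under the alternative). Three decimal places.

δ = d·√(n/2) = 0.62 × √(95/2) = 4.2731

δ ≈ 4.273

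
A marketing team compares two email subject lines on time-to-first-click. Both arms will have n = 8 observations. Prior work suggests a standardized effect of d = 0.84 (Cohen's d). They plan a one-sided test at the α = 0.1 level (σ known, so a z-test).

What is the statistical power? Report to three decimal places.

Noncentrality parameter: δ = d·√(n/2) = 0.84 × √(8/2) = 1.6800
One-sided α = 0.1 → critical value z_{0.1} = 1.282.
Power = P(Z > 1.282 − δ) = Φ(0.398) = 0.6549.

Power ≈ 0.655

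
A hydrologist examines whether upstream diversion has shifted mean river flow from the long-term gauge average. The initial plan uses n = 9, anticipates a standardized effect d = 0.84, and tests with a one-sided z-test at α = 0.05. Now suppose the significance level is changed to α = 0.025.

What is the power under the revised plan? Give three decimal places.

δ = d·√n = 0.84 × √9 = 2.5200 (unchanged). New critical value: z_{0.025} = 1.960.
Revised power = P(Z > 1.960 − δ) = Φ(0.560) = 0.7123.

Power ≈ 0.712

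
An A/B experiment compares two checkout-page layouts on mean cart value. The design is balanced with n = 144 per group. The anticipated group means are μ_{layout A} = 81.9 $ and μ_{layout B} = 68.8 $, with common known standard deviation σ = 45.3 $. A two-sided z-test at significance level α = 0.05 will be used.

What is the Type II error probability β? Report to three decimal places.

β ≈ 0.311

Standardized effect: d = |μ_{layout A} − μ_{layout B}| / σ = |81.9 − 68.8| / 45.3 = 0.2892
Noncentrality parameter: δ = d·√(n/2) = 0.2892 × √(144/2) = 2.4538
Critical value for a two-sided test at α = 0.05: z_{α/2} = 1.960.
Power = Φ(δ − 1.960) + Φ(−δ − 1.960) = Φ(0.494) + Φ(-4.414) = 0.6893 + 0.0000 = 0.6893.
Type II error: β = 1 − power = 1 − 0.6893 = 0.3107.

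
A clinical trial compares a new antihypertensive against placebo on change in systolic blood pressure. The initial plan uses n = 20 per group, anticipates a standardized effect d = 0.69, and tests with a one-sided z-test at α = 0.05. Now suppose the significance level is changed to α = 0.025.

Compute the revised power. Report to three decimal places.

Power ≈ 0.588

δ = d·√(n/2) = 0.69 × √(20/2) = 2.1820 (unchanged). New critical value: z_{0.025} = 1.960.
Revised power = Φ(δ − 1.960) = Φ(0.222) = 0.5878.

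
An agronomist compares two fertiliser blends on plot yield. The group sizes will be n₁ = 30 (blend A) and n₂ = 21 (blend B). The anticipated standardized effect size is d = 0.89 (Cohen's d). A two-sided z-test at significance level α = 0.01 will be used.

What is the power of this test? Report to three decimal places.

Noncentrality parameter: λ = d / √(1/n₁ + 1/n₂) = 0.89 / √(1/30 + 1/21) = 3.1281
Critical value for a two-sided test at α = 0.01: z_{α/2} = 2.576.
Power = Φ(λ − 2.576) + Φ(−λ − 2.576) = Φ(0.552) + Φ(-5.704) = 0.7096 + 0.0000 = 0.7096.

Power ≈ 0.710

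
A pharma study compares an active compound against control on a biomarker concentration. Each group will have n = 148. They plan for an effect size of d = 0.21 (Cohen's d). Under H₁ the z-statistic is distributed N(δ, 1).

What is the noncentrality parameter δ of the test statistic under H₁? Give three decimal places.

δ ≈ 1.806

δ = d·√(n/2) = 0.21 × √(148/2) = 1.8065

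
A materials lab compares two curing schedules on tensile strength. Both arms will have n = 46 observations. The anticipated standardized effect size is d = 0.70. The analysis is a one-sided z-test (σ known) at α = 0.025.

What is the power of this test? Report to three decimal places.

Power ≈ 0.919

Noncentrality parameter: δ = d·√(n/2) = 0.70 × √(46/2) = 3.3571
Critical value for a one-sided test at α = 0.025: z_α = 1.960.
Power = P(Z > 1.960 − δ) = Φ(1.397) = 0.9188.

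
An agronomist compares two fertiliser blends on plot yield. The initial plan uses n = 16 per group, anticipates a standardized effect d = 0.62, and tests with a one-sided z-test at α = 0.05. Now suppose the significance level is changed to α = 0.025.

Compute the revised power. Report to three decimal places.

Power ≈ 0.418

δ = d·√(n/2) = 0.62 × √(16/2) = 1.7536 (unchanged). New critical value: z_{0.025} = 1.960.
Revised power = Φ(δ − 1.960) = Φ(-0.206) = 0.4183.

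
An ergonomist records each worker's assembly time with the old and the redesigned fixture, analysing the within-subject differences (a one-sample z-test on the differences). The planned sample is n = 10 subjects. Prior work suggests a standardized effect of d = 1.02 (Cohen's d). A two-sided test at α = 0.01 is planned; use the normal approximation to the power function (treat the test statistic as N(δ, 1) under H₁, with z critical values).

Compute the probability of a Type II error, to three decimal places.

β ≈ 0.258

Noncentrality parameter: δ = d·√n = 1.02 × √10 = 3.2255
Two-sided α = 0.01 → critical value z_{0.005} = 2.576.
Power = Φ(δ − 2.576) + Φ(−δ − 2.576) = Φ(0.650) + Φ(-5.801) = 0.7421 + 0.0000 = 0.7421.
Type II error: β = 1 − power = 1 − 0.7421 = 0.2579.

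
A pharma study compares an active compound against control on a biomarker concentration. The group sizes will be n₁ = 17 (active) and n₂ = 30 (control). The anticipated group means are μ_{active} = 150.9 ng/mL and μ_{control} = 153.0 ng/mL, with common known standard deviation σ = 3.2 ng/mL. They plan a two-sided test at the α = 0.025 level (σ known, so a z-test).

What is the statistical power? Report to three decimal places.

Standardized effect: d = |μ_{active} − μ_{control}| / σ = |150.9 − 153.0| / 3.2 = 0.6562
Noncentrality parameter: δ = d / √(1/n₁ + 1/n₂) = 0.6562 / √(1/17 + 1/30) = 2.1618
Two-sided α = 0.025 → critical value z_{0.0125} = 2.241.
Power = Φ(δ − 2.241) + Φ(−δ − 2.241) = Φ(-0.080) + Φ(-4.403) = 0.4683 + 0.0000 = 0.4683.

Power ≈ 0.468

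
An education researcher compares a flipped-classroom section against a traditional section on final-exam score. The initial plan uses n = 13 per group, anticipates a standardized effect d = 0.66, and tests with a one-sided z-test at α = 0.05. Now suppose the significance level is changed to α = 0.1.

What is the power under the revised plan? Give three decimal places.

Power ≈ 0.656

δ = d·√(n/2) = 0.66 × √(13/2) = 1.6827 (unchanged). New critical value: z_{0.1} = 1.282.
Revised power = P(Z > 1.282 − δ) = Φ(0.401) = 0.6558.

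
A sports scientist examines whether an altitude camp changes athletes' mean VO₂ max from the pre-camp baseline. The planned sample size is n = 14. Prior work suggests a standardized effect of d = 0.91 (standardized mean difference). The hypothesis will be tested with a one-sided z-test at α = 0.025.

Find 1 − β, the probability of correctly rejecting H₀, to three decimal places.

Noncentrality parameter: δ = d·√n = 0.91 × √14 = 3.4049
Critical value for a one-sided test at α = 0.025: z_α = 1.960.
Power = P(Z > 1.960 − δ) = Φ(1.445) = 0.9258.

Power ≈ 0.926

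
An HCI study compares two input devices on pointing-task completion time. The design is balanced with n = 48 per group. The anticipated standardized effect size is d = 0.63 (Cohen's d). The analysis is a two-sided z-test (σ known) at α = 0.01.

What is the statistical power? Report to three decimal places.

Noncentrality parameter: δ = d·√(n/2) = 0.63 × √(48/2) = 3.0864
Two-sided α = 0.01 → critical value z_{0.005} = 2.576.
Power = Φ(δ − 2.576) + Φ(−δ − 2.576) = Φ(0.511) + Φ(-5.662) = 0.6952 + 0.0000 = 0.6952.

Power ≈ 0.695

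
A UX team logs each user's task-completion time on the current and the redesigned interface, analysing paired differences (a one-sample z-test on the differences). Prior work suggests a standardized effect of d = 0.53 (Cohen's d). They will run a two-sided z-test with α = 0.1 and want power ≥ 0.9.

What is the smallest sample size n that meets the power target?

n = 31

For power 0.9 need Φ(δ − z_{0.05}) = 0.9, so δ = z_{0.05} + z_{0.10} = 1.645 + 1.282 = 2.926.
(Ignoring the negligible lower-tail rejection probability gives the usual closed-form inversion.)
δ = d·√n ⇒ n = (δ/d)² = (2.926 / 0.53)² = 30.49.
Rounding up, n = 31.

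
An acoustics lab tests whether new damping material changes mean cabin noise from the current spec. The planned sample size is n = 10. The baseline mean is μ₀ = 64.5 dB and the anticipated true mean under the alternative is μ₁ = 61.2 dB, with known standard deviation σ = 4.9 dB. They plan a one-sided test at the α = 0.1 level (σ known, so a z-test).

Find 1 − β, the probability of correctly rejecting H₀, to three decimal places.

Power ≈ 0.802

Standardized effect: d = |μ₁ − μ₀| / σ = |61.2 − 64.5| / 4.9 = 0.6735
Noncentrality parameter: λ = d·√n = 0.6735 × √10 = 2.1297
One-sided α = 0.1 → critical value z_{0.1} = 1.282.
Power = P(Z > 1.282 − λ) = Φ(0.848) = 0.8018.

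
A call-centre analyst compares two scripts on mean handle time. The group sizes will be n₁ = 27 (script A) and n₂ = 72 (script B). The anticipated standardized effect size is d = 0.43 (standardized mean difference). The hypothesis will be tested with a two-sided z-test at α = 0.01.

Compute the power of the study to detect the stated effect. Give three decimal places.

Power ≈ 0.251

Noncentrality parameter: δ = d / √(1/n₁ + 1/n₂) = 0.43 / √(1/27 + 1/72) = 1.9055
Critical value for a two-sided test at α = 0.01: z_{α/2} = 2.576.
Power = Φ(δ − 2.576) + Φ(−δ − 2.576) = Φ(-0.670) + Φ(-4.481) = 0.2513 + 0.0000 = 0.2513.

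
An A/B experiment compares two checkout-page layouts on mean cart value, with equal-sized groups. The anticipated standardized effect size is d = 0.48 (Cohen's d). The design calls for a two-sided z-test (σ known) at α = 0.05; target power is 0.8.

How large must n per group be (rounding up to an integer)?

n = 69 per group

For power 0.8 need Φ(δ − z_{0.025}) = 0.8, so δ = z_{0.025} + z_{0.20} = 1.960 + 0.842 = 2.802.
(For δ > 0 the lower-tail rejection region contributes negligibly to power, so the one-term inversion is standard.)
δ = d·√(n/2) ⇒ n = 2(δ/d)² = 2 × (2.802 / 0.48)² = 68.13.
Round up to the next whole unit.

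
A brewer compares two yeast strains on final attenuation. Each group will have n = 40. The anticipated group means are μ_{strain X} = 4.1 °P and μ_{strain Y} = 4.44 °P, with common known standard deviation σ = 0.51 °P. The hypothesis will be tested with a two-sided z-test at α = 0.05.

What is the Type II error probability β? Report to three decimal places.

Standardized effect: d = |μ_{strain X} − μ_{strain Y}| / σ = |4.1 − 4.44| / 0.51 = 0.6667
Noncentrality parameter: δ = d·√(n/2) = 0.6667 × √(40/2) = 2.9814
Critical value for a two-sided test at α = 0.05: z_{α/2} = 1.960.
Power = Φ(δ − 1.960) + Φ(−δ − 1.960) = Φ(1.021) + Φ(-4.941) = 0.8465 + 0.0000 = 0.8465.
Type II error: β = 1 − power = 1 − 0.8465 = 0.1535.

β ≈ 0.154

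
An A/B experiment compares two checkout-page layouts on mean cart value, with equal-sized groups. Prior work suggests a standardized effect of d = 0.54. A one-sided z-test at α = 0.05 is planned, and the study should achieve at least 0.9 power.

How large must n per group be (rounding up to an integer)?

For power 0.9 need Φ(δ − z_{0.05}) = 0.9, so δ = z_{0.05} + z_{0.10} = 1.645 + 1.282 = 2.926.
δ = d·√(n/2) ⇒ n = 2(δ/d)² = 2 × (2.926 / 0.54)² = 58.74.
Round up to the next whole unit.

n = 59 per group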